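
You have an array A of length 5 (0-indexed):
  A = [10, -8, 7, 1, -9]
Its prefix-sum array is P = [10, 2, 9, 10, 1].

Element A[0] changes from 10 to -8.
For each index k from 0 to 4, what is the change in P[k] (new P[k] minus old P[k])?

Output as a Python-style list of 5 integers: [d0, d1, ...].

Answer: [-18, -18, -18, -18, -18]

Derivation:
Element change: A[0] 10 -> -8, delta = -18
For k < 0: P[k] unchanged, delta_P[k] = 0
For k >= 0: P[k] shifts by exactly -18
Delta array: [-18, -18, -18, -18, -18]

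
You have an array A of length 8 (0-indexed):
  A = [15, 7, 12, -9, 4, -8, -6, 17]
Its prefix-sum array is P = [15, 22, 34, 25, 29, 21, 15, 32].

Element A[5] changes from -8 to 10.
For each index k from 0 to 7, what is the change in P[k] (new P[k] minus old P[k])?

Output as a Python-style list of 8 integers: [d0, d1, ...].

Answer: [0, 0, 0, 0, 0, 18, 18, 18]

Derivation:
Element change: A[5] -8 -> 10, delta = 18
For k < 5: P[k] unchanged, delta_P[k] = 0
For k >= 5: P[k] shifts by exactly 18
Delta array: [0, 0, 0, 0, 0, 18, 18, 18]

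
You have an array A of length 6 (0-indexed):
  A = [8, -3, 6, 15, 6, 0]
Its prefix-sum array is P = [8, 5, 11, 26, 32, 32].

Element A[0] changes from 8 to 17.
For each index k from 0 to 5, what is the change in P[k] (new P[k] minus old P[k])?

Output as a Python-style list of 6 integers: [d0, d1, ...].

Answer: [9, 9, 9, 9, 9, 9]

Derivation:
Element change: A[0] 8 -> 17, delta = 9
For k < 0: P[k] unchanged, delta_P[k] = 0
For k >= 0: P[k] shifts by exactly 9
Delta array: [9, 9, 9, 9, 9, 9]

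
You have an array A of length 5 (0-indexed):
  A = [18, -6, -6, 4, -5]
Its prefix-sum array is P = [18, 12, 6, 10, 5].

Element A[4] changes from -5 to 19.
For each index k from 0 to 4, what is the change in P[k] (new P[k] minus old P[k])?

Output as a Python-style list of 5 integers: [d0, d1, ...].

Element change: A[4] -5 -> 19, delta = 24
For k < 4: P[k] unchanged, delta_P[k] = 0
For k >= 4: P[k] shifts by exactly 24
Delta array: [0, 0, 0, 0, 24]

Answer: [0, 0, 0, 0, 24]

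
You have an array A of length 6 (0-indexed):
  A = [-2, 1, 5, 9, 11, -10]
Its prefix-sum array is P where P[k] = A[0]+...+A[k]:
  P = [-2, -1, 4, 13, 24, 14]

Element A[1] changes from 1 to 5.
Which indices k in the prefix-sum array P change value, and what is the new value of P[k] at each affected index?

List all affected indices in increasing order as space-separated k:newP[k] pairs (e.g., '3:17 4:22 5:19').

Answer: 1:3 2:8 3:17 4:28 5:18

Derivation:
P[k] = A[0] + ... + A[k]
P[k] includes A[1] iff k >= 1
Affected indices: 1, 2, ..., 5; delta = 4
  P[1]: -1 + 4 = 3
  P[2]: 4 + 4 = 8
  P[3]: 13 + 4 = 17
  P[4]: 24 + 4 = 28
  P[5]: 14 + 4 = 18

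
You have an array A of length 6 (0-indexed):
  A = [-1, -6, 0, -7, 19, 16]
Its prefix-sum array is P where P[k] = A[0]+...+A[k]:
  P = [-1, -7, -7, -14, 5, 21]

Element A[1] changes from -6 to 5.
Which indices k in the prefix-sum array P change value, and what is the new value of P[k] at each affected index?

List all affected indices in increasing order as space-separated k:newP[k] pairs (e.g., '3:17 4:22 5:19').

P[k] = A[0] + ... + A[k]
P[k] includes A[1] iff k >= 1
Affected indices: 1, 2, ..., 5; delta = 11
  P[1]: -7 + 11 = 4
  P[2]: -7 + 11 = 4
  P[3]: -14 + 11 = -3
  P[4]: 5 + 11 = 16
  P[5]: 21 + 11 = 32

Answer: 1:4 2:4 3:-3 4:16 5:32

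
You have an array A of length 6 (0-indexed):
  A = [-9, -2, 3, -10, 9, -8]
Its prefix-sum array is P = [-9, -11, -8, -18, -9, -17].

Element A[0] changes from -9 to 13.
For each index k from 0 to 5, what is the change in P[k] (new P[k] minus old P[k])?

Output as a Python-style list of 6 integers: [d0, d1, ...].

Answer: [22, 22, 22, 22, 22, 22]

Derivation:
Element change: A[0] -9 -> 13, delta = 22
For k < 0: P[k] unchanged, delta_P[k] = 0
For k >= 0: P[k] shifts by exactly 22
Delta array: [22, 22, 22, 22, 22, 22]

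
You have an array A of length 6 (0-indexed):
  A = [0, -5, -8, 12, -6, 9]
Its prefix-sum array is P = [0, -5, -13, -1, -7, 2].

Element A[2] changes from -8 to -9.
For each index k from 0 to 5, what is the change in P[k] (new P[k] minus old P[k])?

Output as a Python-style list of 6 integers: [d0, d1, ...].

Element change: A[2] -8 -> -9, delta = -1
For k < 2: P[k] unchanged, delta_P[k] = 0
For k >= 2: P[k] shifts by exactly -1
Delta array: [0, 0, -1, -1, -1, -1]

Answer: [0, 0, -1, -1, -1, -1]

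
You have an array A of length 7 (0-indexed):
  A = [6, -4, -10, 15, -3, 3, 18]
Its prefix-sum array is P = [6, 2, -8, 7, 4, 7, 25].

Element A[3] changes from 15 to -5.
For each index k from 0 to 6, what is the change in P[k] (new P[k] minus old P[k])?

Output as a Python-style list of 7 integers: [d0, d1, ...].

Element change: A[3] 15 -> -5, delta = -20
For k < 3: P[k] unchanged, delta_P[k] = 0
For k >= 3: P[k] shifts by exactly -20
Delta array: [0, 0, 0, -20, -20, -20, -20]

Answer: [0, 0, 0, -20, -20, -20, -20]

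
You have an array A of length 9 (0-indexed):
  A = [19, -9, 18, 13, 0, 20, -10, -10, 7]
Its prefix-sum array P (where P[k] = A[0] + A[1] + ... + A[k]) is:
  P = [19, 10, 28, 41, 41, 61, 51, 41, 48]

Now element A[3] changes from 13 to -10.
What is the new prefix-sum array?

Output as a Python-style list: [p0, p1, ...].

Change: A[3] 13 -> -10, delta = -23
P[k] for k < 3: unchanged (A[3] not included)
P[k] for k >= 3: shift by delta = -23
  P[0] = 19 + 0 = 19
  P[1] = 10 + 0 = 10
  P[2] = 28 + 0 = 28
  P[3] = 41 + -23 = 18
  P[4] = 41 + -23 = 18
  P[5] = 61 + -23 = 38
  P[6] = 51 + -23 = 28
  P[7] = 41 + -23 = 18
  P[8] = 48 + -23 = 25

Answer: [19, 10, 28, 18, 18, 38, 28, 18, 25]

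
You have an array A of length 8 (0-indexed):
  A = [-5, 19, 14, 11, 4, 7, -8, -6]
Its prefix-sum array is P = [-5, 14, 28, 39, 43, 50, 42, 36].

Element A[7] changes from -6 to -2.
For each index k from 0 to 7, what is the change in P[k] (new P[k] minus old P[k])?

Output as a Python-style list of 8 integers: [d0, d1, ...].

Element change: A[7] -6 -> -2, delta = 4
For k < 7: P[k] unchanged, delta_P[k] = 0
For k >= 7: P[k] shifts by exactly 4
Delta array: [0, 0, 0, 0, 0, 0, 0, 4]

Answer: [0, 0, 0, 0, 0, 0, 0, 4]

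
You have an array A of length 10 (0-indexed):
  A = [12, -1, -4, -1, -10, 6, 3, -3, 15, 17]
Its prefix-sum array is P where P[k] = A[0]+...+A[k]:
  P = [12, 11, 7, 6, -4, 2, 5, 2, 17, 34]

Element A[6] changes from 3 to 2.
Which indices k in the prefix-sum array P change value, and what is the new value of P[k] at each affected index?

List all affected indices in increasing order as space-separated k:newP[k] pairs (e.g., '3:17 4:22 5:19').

P[k] = A[0] + ... + A[k]
P[k] includes A[6] iff k >= 6
Affected indices: 6, 7, ..., 9; delta = -1
  P[6]: 5 + -1 = 4
  P[7]: 2 + -1 = 1
  P[8]: 17 + -1 = 16
  P[9]: 34 + -1 = 33

Answer: 6:4 7:1 8:16 9:33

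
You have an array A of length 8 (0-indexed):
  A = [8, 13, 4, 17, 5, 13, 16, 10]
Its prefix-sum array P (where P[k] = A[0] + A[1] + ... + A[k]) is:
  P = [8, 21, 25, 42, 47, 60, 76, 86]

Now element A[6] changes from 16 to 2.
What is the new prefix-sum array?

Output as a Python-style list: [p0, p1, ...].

Answer: [8, 21, 25, 42, 47, 60, 62, 72]

Derivation:
Change: A[6] 16 -> 2, delta = -14
P[k] for k < 6: unchanged (A[6] not included)
P[k] for k >= 6: shift by delta = -14
  P[0] = 8 + 0 = 8
  P[1] = 21 + 0 = 21
  P[2] = 25 + 0 = 25
  P[3] = 42 + 0 = 42
  P[4] = 47 + 0 = 47
  P[5] = 60 + 0 = 60
  P[6] = 76 + -14 = 62
  P[7] = 86 + -14 = 72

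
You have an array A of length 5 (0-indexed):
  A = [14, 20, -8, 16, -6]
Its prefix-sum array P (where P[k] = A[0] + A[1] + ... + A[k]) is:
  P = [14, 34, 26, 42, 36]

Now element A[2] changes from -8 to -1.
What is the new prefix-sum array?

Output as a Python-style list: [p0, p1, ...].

Answer: [14, 34, 33, 49, 43]

Derivation:
Change: A[2] -8 -> -1, delta = 7
P[k] for k < 2: unchanged (A[2] not included)
P[k] for k >= 2: shift by delta = 7
  P[0] = 14 + 0 = 14
  P[1] = 34 + 0 = 34
  P[2] = 26 + 7 = 33
  P[3] = 42 + 7 = 49
  P[4] = 36 + 7 = 43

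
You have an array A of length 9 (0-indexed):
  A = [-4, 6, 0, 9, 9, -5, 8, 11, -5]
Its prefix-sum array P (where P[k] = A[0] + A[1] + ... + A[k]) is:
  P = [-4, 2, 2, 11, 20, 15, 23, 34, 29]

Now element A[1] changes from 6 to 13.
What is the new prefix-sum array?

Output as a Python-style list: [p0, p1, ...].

Answer: [-4, 9, 9, 18, 27, 22, 30, 41, 36]

Derivation:
Change: A[1] 6 -> 13, delta = 7
P[k] for k < 1: unchanged (A[1] not included)
P[k] for k >= 1: shift by delta = 7
  P[0] = -4 + 0 = -4
  P[1] = 2 + 7 = 9
  P[2] = 2 + 7 = 9
  P[3] = 11 + 7 = 18
  P[4] = 20 + 7 = 27
  P[5] = 15 + 7 = 22
  P[6] = 23 + 7 = 30
  P[7] = 34 + 7 = 41
  P[8] = 29 + 7 = 36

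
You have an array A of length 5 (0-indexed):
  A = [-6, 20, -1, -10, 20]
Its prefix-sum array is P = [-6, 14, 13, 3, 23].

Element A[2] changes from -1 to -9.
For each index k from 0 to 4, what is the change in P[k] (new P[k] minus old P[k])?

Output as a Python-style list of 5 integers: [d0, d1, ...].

Element change: A[2] -1 -> -9, delta = -8
For k < 2: P[k] unchanged, delta_P[k] = 0
For k >= 2: P[k] shifts by exactly -8
Delta array: [0, 0, -8, -8, -8]

Answer: [0, 0, -8, -8, -8]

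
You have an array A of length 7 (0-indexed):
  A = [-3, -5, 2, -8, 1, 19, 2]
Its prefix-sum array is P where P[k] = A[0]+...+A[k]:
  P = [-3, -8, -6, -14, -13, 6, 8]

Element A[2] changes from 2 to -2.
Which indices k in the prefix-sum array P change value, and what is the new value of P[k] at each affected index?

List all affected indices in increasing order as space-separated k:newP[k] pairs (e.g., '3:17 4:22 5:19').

P[k] = A[0] + ... + A[k]
P[k] includes A[2] iff k >= 2
Affected indices: 2, 3, ..., 6; delta = -4
  P[2]: -6 + -4 = -10
  P[3]: -14 + -4 = -18
  P[4]: -13 + -4 = -17
  P[5]: 6 + -4 = 2
  P[6]: 8 + -4 = 4

Answer: 2:-10 3:-18 4:-17 5:2 6:4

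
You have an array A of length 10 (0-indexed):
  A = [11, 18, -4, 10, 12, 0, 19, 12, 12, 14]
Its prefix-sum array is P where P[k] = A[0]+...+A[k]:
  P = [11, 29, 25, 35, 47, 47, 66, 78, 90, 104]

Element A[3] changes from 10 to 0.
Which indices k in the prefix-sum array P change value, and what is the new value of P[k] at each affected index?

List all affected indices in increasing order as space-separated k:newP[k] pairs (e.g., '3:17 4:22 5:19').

Answer: 3:25 4:37 5:37 6:56 7:68 8:80 9:94

Derivation:
P[k] = A[0] + ... + A[k]
P[k] includes A[3] iff k >= 3
Affected indices: 3, 4, ..., 9; delta = -10
  P[3]: 35 + -10 = 25
  P[4]: 47 + -10 = 37
  P[5]: 47 + -10 = 37
  P[6]: 66 + -10 = 56
  P[7]: 78 + -10 = 68
  P[8]: 90 + -10 = 80
  P[9]: 104 + -10 = 94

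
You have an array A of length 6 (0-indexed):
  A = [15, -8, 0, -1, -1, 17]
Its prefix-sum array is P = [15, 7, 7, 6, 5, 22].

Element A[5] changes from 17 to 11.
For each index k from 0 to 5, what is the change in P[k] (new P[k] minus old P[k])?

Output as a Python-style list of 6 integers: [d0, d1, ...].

Element change: A[5] 17 -> 11, delta = -6
For k < 5: P[k] unchanged, delta_P[k] = 0
For k >= 5: P[k] shifts by exactly -6
Delta array: [0, 0, 0, 0, 0, -6]

Answer: [0, 0, 0, 0, 0, -6]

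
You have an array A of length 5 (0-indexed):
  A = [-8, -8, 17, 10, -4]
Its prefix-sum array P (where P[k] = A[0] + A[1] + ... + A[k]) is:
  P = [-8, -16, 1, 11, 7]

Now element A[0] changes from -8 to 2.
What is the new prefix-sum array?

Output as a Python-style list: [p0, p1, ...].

Change: A[0] -8 -> 2, delta = 10
P[k] for k < 0: unchanged (A[0] not included)
P[k] for k >= 0: shift by delta = 10
  P[0] = -8 + 10 = 2
  P[1] = -16 + 10 = -6
  P[2] = 1 + 10 = 11
  P[3] = 11 + 10 = 21
  P[4] = 7 + 10 = 17

Answer: [2, -6, 11, 21, 17]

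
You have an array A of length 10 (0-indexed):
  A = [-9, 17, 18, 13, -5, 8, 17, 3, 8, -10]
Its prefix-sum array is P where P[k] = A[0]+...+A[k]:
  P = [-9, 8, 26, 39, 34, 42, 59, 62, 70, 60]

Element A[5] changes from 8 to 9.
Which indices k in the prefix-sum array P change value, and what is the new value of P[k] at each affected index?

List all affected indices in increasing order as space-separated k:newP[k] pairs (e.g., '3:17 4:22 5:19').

P[k] = A[0] + ... + A[k]
P[k] includes A[5] iff k >= 5
Affected indices: 5, 6, ..., 9; delta = 1
  P[5]: 42 + 1 = 43
  P[6]: 59 + 1 = 60
  P[7]: 62 + 1 = 63
  P[8]: 70 + 1 = 71
  P[9]: 60 + 1 = 61

Answer: 5:43 6:60 7:63 8:71 9:61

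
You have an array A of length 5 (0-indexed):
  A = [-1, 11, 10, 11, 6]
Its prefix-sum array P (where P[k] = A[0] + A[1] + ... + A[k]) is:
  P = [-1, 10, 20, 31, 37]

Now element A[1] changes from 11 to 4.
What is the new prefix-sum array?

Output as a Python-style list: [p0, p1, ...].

Change: A[1] 11 -> 4, delta = -7
P[k] for k < 1: unchanged (A[1] not included)
P[k] for k >= 1: shift by delta = -7
  P[0] = -1 + 0 = -1
  P[1] = 10 + -7 = 3
  P[2] = 20 + -7 = 13
  P[3] = 31 + -7 = 24
  P[4] = 37 + -7 = 30

Answer: [-1, 3, 13, 24, 30]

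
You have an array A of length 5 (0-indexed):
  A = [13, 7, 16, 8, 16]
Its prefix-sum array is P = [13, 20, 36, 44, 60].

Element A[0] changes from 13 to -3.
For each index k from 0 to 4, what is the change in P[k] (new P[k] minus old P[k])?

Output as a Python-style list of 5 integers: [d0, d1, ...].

Answer: [-16, -16, -16, -16, -16]

Derivation:
Element change: A[0] 13 -> -3, delta = -16
For k < 0: P[k] unchanged, delta_P[k] = 0
For k >= 0: P[k] shifts by exactly -16
Delta array: [-16, -16, -16, -16, -16]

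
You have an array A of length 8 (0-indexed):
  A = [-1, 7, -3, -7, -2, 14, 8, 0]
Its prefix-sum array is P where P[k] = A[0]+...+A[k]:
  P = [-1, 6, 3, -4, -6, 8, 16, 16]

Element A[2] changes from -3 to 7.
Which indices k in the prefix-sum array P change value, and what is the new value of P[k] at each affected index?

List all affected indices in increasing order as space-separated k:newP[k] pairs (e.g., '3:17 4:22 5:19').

Answer: 2:13 3:6 4:4 5:18 6:26 7:26

Derivation:
P[k] = A[0] + ... + A[k]
P[k] includes A[2] iff k >= 2
Affected indices: 2, 3, ..., 7; delta = 10
  P[2]: 3 + 10 = 13
  P[3]: -4 + 10 = 6
  P[4]: -6 + 10 = 4
  P[5]: 8 + 10 = 18
  P[6]: 16 + 10 = 26
  P[7]: 16 + 10 = 26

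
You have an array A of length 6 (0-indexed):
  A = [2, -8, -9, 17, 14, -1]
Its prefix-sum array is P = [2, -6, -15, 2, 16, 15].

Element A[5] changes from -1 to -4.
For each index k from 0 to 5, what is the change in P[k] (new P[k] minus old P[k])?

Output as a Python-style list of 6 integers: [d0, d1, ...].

Answer: [0, 0, 0, 0, 0, -3]

Derivation:
Element change: A[5] -1 -> -4, delta = -3
For k < 5: P[k] unchanged, delta_P[k] = 0
For k >= 5: P[k] shifts by exactly -3
Delta array: [0, 0, 0, 0, 0, -3]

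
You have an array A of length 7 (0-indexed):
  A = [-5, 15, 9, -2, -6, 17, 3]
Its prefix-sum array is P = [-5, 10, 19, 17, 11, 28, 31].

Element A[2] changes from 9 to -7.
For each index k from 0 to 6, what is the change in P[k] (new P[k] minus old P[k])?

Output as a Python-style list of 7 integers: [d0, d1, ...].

Element change: A[2] 9 -> -7, delta = -16
For k < 2: P[k] unchanged, delta_P[k] = 0
For k >= 2: P[k] shifts by exactly -16
Delta array: [0, 0, -16, -16, -16, -16, -16]

Answer: [0, 0, -16, -16, -16, -16, -16]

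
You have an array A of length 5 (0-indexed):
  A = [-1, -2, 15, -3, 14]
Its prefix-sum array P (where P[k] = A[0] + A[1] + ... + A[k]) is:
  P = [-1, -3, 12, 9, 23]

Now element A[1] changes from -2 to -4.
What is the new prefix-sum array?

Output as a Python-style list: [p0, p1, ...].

Change: A[1] -2 -> -4, delta = -2
P[k] for k < 1: unchanged (A[1] not included)
P[k] for k >= 1: shift by delta = -2
  P[0] = -1 + 0 = -1
  P[1] = -3 + -2 = -5
  P[2] = 12 + -2 = 10
  P[3] = 9 + -2 = 7
  P[4] = 23 + -2 = 21

Answer: [-1, -5, 10, 7, 21]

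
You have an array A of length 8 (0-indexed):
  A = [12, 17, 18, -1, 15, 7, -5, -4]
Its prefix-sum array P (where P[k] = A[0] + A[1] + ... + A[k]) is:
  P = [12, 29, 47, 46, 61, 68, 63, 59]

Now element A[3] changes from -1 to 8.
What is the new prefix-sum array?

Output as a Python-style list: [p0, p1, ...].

Answer: [12, 29, 47, 55, 70, 77, 72, 68]

Derivation:
Change: A[3] -1 -> 8, delta = 9
P[k] for k < 3: unchanged (A[3] not included)
P[k] for k >= 3: shift by delta = 9
  P[0] = 12 + 0 = 12
  P[1] = 29 + 0 = 29
  P[2] = 47 + 0 = 47
  P[3] = 46 + 9 = 55
  P[4] = 61 + 9 = 70
  P[5] = 68 + 9 = 77
  P[6] = 63 + 9 = 72
  P[7] = 59 + 9 = 68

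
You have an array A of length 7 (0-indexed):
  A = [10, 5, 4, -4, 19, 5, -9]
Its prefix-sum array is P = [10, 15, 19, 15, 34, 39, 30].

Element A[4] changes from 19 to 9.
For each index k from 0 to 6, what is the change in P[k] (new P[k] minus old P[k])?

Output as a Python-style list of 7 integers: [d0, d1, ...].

Answer: [0, 0, 0, 0, -10, -10, -10]

Derivation:
Element change: A[4] 19 -> 9, delta = -10
For k < 4: P[k] unchanged, delta_P[k] = 0
For k >= 4: P[k] shifts by exactly -10
Delta array: [0, 0, 0, 0, -10, -10, -10]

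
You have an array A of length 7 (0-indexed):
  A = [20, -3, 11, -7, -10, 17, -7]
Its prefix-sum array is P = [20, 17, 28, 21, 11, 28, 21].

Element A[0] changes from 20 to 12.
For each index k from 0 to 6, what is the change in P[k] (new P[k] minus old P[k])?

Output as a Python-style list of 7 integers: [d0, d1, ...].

Element change: A[0] 20 -> 12, delta = -8
For k < 0: P[k] unchanged, delta_P[k] = 0
For k >= 0: P[k] shifts by exactly -8
Delta array: [-8, -8, -8, -8, -8, -8, -8]

Answer: [-8, -8, -8, -8, -8, -8, -8]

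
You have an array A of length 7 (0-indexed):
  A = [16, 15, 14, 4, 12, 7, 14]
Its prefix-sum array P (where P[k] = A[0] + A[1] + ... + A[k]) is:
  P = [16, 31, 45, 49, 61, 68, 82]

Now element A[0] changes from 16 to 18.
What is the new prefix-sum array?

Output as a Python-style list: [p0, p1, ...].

Answer: [18, 33, 47, 51, 63, 70, 84]

Derivation:
Change: A[0] 16 -> 18, delta = 2
P[k] for k < 0: unchanged (A[0] not included)
P[k] for k >= 0: shift by delta = 2
  P[0] = 16 + 2 = 18
  P[1] = 31 + 2 = 33
  P[2] = 45 + 2 = 47
  P[3] = 49 + 2 = 51
  P[4] = 61 + 2 = 63
  P[5] = 68 + 2 = 70
  P[6] = 82 + 2 = 84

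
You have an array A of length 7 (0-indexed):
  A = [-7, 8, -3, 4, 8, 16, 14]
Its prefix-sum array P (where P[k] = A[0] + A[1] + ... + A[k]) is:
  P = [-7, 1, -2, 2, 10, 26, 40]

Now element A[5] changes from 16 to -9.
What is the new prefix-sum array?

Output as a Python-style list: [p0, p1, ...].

Answer: [-7, 1, -2, 2, 10, 1, 15]

Derivation:
Change: A[5] 16 -> -9, delta = -25
P[k] for k < 5: unchanged (A[5] not included)
P[k] for k >= 5: shift by delta = -25
  P[0] = -7 + 0 = -7
  P[1] = 1 + 0 = 1
  P[2] = -2 + 0 = -2
  P[3] = 2 + 0 = 2
  P[4] = 10 + 0 = 10
  P[5] = 26 + -25 = 1
  P[6] = 40 + -25 = 15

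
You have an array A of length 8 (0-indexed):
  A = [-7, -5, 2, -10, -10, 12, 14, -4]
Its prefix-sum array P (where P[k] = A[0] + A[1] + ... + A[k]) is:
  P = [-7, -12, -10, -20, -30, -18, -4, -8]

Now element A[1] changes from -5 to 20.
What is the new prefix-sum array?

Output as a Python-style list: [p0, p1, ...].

Answer: [-7, 13, 15, 5, -5, 7, 21, 17]

Derivation:
Change: A[1] -5 -> 20, delta = 25
P[k] for k < 1: unchanged (A[1] not included)
P[k] for k >= 1: shift by delta = 25
  P[0] = -7 + 0 = -7
  P[1] = -12 + 25 = 13
  P[2] = -10 + 25 = 15
  P[3] = -20 + 25 = 5
  P[4] = -30 + 25 = -5
  P[5] = -18 + 25 = 7
  P[6] = -4 + 25 = 21
  P[7] = -8 + 25 = 17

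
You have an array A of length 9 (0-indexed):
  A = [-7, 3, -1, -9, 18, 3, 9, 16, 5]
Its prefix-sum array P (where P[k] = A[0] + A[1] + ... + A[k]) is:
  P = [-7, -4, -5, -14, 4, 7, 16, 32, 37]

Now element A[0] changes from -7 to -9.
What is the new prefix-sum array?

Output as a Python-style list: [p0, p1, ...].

Change: A[0] -7 -> -9, delta = -2
P[k] for k < 0: unchanged (A[0] not included)
P[k] for k >= 0: shift by delta = -2
  P[0] = -7 + -2 = -9
  P[1] = -4 + -2 = -6
  P[2] = -5 + -2 = -7
  P[3] = -14 + -2 = -16
  P[4] = 4 + -2 = 2
  P[5] = 7 + -2 = 5
  P[6] = 16 + -2 = 14
  P[7] = 32 + -2 = 30
  P[8] = 37 + -2 = 35

Answer: [-9, -6, -7, -16, 2, 5, 14, 30, 35]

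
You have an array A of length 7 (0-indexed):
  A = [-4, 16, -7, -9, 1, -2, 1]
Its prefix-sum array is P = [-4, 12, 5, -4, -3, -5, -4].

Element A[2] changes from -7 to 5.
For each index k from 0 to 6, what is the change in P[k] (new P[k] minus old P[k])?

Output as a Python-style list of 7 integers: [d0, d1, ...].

Element change: A[2] -7 -> 5, delta = 12
For k < 2: P[k] unchanged, delta_P[k] = 0
For k >= 2: P[k] shifts by exactly 12
Delta array: [0, 0, 12, 12, 12, 12, 12]

Answer: [0, 0, 12, 12, 12, 12, 12]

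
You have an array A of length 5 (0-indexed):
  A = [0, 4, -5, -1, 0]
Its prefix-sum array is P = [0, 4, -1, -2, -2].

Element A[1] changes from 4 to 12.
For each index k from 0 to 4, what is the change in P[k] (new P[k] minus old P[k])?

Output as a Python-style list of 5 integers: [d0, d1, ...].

Answer: [0, 8, 8, 8, 8]

Derivation:
Element change: A[1] 4 -> 12, delta = 8
For k < 1: P[k] unchanged, delta_P[k] = 0
For k >= 1: P[k] shifts by exactly 8
Delta array: [0, 8, 8, 8, 8]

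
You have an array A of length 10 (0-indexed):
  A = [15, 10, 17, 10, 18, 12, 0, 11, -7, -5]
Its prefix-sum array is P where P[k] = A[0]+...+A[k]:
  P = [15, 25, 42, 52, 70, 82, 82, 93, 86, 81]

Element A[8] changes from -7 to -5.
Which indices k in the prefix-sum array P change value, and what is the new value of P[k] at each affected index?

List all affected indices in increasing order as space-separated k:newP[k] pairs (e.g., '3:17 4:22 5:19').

Answer: 8:88 9:83

Derivation:
P[k] = A[0] + ... + A[k]
P[k] includes A[8] iff k >= 8
Affected indices: 8, 9, ..., 9; delta = 2
  P[8]: 86 + 2 = 88
  P[9]: 81 + 2 = 83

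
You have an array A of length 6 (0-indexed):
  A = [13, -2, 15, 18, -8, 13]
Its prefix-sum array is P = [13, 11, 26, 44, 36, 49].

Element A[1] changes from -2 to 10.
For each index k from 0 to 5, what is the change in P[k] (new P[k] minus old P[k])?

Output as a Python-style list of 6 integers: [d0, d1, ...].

Element change: A[1] -2 -> 10, delta = 12
For k < 1: P[k] unchanged, delta_P[k] = 0
For k >= 1: P[k] shifts by exactly 12
Delta array: [0, 12, 12, 12, 12, 12]

Answer: [0, 12, 12, 12, 12, 12]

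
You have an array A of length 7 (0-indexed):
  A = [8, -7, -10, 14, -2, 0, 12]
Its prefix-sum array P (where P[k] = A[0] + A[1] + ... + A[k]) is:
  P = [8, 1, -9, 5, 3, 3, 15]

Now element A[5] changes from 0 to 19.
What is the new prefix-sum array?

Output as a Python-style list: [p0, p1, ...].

Change: A[5] 0 -> 19, delta = 19
P[k] for k < 5: unchanged (A[5] not included)
P[k] for k >= 5: shift by delta = 19
  P[0] = 8 + 0 = 8
  P[1] = 1 + 0 = 1
  P[2] = -9 + 0 = -9
  P[3] = 5 + 0 = 5
  P[4] = 3 + 0 = 3
  P[5] = 3 + 19 = 22
  P[6] = 15 + 19 = 34

Answer: [8, 1, -9, 5, 3, 22, 34]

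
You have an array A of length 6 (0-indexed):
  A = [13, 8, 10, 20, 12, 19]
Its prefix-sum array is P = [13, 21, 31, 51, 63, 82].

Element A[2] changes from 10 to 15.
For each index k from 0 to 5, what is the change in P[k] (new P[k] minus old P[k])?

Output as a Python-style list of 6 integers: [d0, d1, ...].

Element change: A[2] 10 -> 15, delta = 5
For k < 2: P[k] unchanged, delta_P[k] = 0
For k >= 2: P[k] shifts by exactly 5
Delta array: [0, 0, 5, 5, 5, 5]

Answer: [0, 0, 5, 5, 5, 5]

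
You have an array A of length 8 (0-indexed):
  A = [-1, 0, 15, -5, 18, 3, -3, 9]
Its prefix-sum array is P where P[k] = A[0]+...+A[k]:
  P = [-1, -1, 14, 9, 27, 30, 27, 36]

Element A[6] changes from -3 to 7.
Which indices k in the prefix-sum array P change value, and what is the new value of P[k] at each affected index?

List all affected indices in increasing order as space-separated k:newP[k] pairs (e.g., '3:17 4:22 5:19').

Answer: 6:37 7:46

Derivation:
P[k] = A[0] + ... + A[k]
P[k] includes A[6] iff k >= 6
Affected indices: 6, 7, ..., 7; delta = 10
  P[6]: 27 + 10 = 37
  P[7]: 36 + 10 = 46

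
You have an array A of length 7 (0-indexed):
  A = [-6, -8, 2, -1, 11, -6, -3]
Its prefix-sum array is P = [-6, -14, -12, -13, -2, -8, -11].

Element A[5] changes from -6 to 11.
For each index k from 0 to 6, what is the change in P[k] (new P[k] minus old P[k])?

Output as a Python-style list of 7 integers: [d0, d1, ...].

Answer: [0, 0, 0, 0, 0, 17, 17]

Derivation:
Element change: A[5] -6 -> 11, delta = 17
For k < 5: P[k] unchanged, delta_P[k] = 0
For k >= 5: P[k] shifts by exactly 17
Delta array: [0, 0, 0, 0, 0, 17, 17]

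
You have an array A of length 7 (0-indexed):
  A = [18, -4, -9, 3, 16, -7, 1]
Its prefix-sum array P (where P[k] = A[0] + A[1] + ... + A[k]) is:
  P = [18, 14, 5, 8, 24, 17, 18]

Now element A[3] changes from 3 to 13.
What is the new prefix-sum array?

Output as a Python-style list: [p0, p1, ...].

Answer: [18, 14, 5, 18, 34, 27, 28]

Derivation:
Change: A[3] 3 -> 13, delta = 10
P[k] for k < 3: unchanged (A[3] not included)
P[k] for k >= 3: shift by delta = 10
  P[0] = 18 + 0 = 18
  P[1] = 14 + 0 = 14
  P[2] = 5 + 0 = 5
  P[3] = 8 + 10 = 18
  P[4] = 24 + 10 = 34
  P[5] = 17 + 10 = 27
  P[6] = 18 + 10 = 28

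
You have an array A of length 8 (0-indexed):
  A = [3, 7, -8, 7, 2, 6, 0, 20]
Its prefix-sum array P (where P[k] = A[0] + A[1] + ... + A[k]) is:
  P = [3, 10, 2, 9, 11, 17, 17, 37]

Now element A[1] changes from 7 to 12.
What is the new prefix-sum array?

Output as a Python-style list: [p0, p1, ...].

Change: A[1] 7 -> 12, delta = 5
P[k] for k < 1: unchanged (A[1] not included)
P[k] for k >= 1: shift by delta = 5
  P[0] = 3 + 0 = 3
  P[1] = 10 + 5 = 15
  P[2] = 2 + 5 = 7
  P[3] = 9 + 5 = 14
  P[4] = 11 + 5 = 16
  P[5] = 17 + 5 = 22
  P[6] = 17 + 5 = 22
  P[7] = 37 + 5 = 42

Answer: [3, 15, 7, 14, 16, 22, 22, 42]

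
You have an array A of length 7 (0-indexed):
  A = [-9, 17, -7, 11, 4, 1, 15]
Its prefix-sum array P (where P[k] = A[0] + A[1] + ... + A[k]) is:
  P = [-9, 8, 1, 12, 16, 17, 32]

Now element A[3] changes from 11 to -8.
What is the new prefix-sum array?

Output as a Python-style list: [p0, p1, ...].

Answer: [-9, 8, 1, -7, -3, -2, 13]

Derivation:
Change: A[3] 11 -> -8, delta = -19
P[k] for k < 3: unchanged (A[3] not included)
P[k] for k >= 3: shift by delta = -19
  P[0] = -9 + 0 = -9
  P[1] = 8 + 0 = 8
  P[2] = 1 + 0 = 1
  P[3] = 12 + -19 = -7
  P[4] = 16 + -19 = -3
  P[5] = 17 + -19 = -2
  P[6] = 32 + -19 = 13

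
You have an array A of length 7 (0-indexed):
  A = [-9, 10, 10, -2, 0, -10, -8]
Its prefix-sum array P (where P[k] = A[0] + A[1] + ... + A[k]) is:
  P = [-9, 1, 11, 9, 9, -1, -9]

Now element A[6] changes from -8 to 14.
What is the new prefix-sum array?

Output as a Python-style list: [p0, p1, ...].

Answer: [-9, 1, 11, 9, 9, -1, 13]

Derivation:
Change: A[6] -8 -> 14, delta = 22
P[k] for k < 6: unchanged (A[6] not included)
P[k] for k >= 6: shift by delta = 22
  P[0] = -9 + 0 = -9
  P[1] = 1 + 0 = 1
  P[2] = 11 + 0 = 11
  P[3] = 9 + 0 = 9
  P[4] = 9 + 0 = 9
  P[5] = -1 + 0 = -1
  P[6] = -9 + 22 = 13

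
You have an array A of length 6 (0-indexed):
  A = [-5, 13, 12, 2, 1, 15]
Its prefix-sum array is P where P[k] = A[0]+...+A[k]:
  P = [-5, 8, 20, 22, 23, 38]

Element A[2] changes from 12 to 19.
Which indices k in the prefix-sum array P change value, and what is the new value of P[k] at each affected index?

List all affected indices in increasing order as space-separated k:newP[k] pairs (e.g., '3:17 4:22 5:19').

Answer: 2:27 3:29 4:30 5:45

Derivation:
P[k] = A[0] + ... + A[k]
P[k] includes A[2] iff k >= 2
Affected indices: 2, 3, ..., 5; delta = 7
  P[2]: 20 + 7 = 27
  P[3]: 22 + 7 = 29
  P[4]: 23 + 7 = 30
  P[5]: 38 + 7 = 45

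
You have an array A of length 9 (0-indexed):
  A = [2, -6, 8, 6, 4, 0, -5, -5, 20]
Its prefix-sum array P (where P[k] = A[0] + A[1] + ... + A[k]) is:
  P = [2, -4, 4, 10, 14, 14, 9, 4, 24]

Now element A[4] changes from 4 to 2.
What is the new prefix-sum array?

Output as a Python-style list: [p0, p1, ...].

Answer: [2, -4, 4, 10, 12, 12, 7, 2, 22]

Derivation:
Change: A[4] 4 -> 2, delta = -2
P[k] for k < 4: unchanged (A[4] not included)
P[k] for k >= 4: shift by delta = -2
  P[0] = 2 + 0 = 2
  P[1] = -4 + 0 = -4
  P[2] = 4 + 0 = 4
  P[3] = 10 + 0 = 10
  P[4] = 14 + -2 = 12
  P[5] = 14 + -2 = 12
  P[6] = 9 + -2 = 7
  P[7] = 4 + -2 = 2
  P[8] = 24 + -2 = 22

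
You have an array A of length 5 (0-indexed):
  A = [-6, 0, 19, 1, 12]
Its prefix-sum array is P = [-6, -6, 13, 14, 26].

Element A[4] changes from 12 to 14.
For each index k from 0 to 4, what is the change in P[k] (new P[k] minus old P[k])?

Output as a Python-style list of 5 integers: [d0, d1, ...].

Answer: [0, 0, 0, 0, 2]

Derivation:
Element change: A[4] 12 -> 14, delta = 2
For k < 4: P[k] unchanged, delta_P[k] = 0
For k >= 4: P[k] shifts by exactly 2
Delta array: [0, 0, 0, 0, 2]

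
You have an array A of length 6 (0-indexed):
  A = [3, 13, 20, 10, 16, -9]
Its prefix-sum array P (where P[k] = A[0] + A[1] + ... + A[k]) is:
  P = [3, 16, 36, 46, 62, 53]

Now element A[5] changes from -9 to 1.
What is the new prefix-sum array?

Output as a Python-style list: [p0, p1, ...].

Answer: [3, 16, 36, 46, 62, 63]

Derivation:
Change: A[5] -9 -> 1, delta = 10
P[k] for k < 5: unchanged (A[5] not included)
P[k] for k >= 5: shift by delta = 10
  P[0] = 3 + 0 = 3
  P[1] = 16 + 0 = 16
  P[2] = 36 + 0 = 36
  P[3] = 46 + 0 = 46
  P[4] = 62 + 0 = 62
  P[5] = 53 + 10 = 63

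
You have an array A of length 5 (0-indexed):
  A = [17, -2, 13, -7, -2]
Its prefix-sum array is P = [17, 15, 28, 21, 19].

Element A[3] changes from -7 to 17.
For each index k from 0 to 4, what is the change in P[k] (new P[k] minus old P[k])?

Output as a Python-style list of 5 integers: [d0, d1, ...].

Answer: [0, 0, 0, 24, 24]

Derivation:
Element change: A[3] -7 -> 17, delta = 24
For k < 3: P[k] unchanged, delta_P[k] = 0
For k >= 3: P[k] shifts by exactly 24
Delta array: [0, 0, 0, 24, 24]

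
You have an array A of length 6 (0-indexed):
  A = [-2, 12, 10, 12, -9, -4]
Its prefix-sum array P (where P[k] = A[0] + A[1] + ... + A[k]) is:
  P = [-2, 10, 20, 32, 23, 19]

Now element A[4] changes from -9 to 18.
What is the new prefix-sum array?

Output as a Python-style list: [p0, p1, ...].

Change: A[4] -9 -> 18, delta = 27
P[k] for k < 4: unchanged (A[4] not included)
P[k] for k >= 4: shift by delta = 27
  P[0] = -2 + 0 = -2
  P[1] = 10 + 0 = 10
  P[2] = 20 + 0 = 20
  P[3] = 32 + 0 = 32
  P[4] = 23 + 27 = 50
  P[5] = 19 + 27 = 46

Answer: [-2, 10, 20, 32, 50, 46]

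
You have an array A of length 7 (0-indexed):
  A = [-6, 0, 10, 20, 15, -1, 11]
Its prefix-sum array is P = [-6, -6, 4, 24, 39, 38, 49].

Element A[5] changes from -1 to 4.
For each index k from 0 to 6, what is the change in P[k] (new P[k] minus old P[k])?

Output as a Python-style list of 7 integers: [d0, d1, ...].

Element change: A[5] -1 -> 4, delta = 5
For k < 5: P[k] unchanged, delta_P[k] = 0
For k >= 5: P[k] shifts by exactly 5
Delta array: [0, 0, 0, 0, 0, 5, 5]

Answer: [0, 0, 0, 0, 0, 5, 5]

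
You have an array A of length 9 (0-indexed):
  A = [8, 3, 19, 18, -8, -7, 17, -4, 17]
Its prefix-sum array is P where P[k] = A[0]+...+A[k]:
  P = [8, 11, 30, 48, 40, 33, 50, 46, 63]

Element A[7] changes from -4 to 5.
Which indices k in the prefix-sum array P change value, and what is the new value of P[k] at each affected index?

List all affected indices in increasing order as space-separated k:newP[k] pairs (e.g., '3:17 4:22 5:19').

P[k] = A[0] + ... + A[k]
P[k] includes A[7] iff k >= 7
Affected indices: 7, 8, ..., 8; delta = 9
  P[7]: 46 + 9 = 55
  P[8]: 63 + 9 = 72

Answer: 7:55 8:72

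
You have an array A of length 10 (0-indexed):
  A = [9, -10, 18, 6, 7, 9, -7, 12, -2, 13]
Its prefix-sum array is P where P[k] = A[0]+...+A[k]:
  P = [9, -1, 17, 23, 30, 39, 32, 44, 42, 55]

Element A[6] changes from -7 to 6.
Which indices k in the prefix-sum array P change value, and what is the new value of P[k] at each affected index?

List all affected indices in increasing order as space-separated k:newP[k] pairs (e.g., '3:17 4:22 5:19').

Answer: 6:45 7:57 8:55 9:68

Derivation:
P[k] = A[0] + ... + A[k]
P[k] includes A[6] iff k >= 6
Affected indices: 6, 7, ..., 9; delta = 13
  P[6]: 32 + 13 = 45
  P[7]: 44 + 13 = 57
  P[8]: 42 + 13 = 55
  P[9]: 55 + 13 = 68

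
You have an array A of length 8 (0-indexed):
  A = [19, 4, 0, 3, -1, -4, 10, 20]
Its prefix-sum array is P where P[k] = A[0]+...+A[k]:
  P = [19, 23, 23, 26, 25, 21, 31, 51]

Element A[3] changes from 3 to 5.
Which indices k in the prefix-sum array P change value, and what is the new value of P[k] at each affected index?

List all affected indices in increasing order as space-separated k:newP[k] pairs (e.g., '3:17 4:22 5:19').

Answer: 3:28 4:27 5:23 6:33 7:53

Derivation:
P[k] = A[0] + ... + A[k]
P[k] includes A[3] iff k >= 3
Affected indices: 3, 4, ..., 7; delta = 2
  P[3]: 26 + 2 = 28
  P[4]: 25 + 2 = 27
  P[5]: 21 + 2 = 23
  P[6]: 31 + 2 = 33
  P[7]: 51 + 2 = 53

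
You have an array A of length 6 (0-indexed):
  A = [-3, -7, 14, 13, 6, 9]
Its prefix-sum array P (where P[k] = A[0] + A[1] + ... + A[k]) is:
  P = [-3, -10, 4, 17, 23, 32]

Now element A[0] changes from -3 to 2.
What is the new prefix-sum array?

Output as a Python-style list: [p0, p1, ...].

Answer: [2, -5, 9, 22, 28, 37]

Derivation:
Change: A[0] -3 -> 2, delta = 5
P[k] for k < 0: unchanged (A[0] not included)
P[k] for k >= 0: shift by delta = 5
  P[0] = -3 + 5 = 2
  P[1] = -10 + 5 = -5
  P[2] = 4 + 5 = 9
  P[3] = 17 + 5 = 22
  P[4] = 23 + 5 = 28
  P[5] = 32 + 5 = 37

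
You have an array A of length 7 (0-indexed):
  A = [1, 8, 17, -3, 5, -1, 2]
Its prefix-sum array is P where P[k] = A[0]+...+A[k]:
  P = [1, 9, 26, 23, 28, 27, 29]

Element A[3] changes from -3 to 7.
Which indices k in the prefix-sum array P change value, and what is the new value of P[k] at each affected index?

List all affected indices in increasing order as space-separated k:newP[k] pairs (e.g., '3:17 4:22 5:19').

P[k] = A[0] + ... + A[k]
P[k] includes A[3] iff k >= 3
Affected indices: 3, 4, ..., 6; delta = 10
  P[3]: 23 + 10 = 33
  P[4]: 28 + 10 = 38
  P[5]: 27 + 10 = 37
  P[6]: 29 + 10 = 39

Answer: 3:33 4:38 5:37 6:39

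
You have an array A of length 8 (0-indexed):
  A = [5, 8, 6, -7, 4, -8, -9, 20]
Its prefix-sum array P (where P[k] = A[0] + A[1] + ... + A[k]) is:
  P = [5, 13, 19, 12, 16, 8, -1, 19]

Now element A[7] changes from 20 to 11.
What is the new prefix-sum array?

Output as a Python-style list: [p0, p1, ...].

Change: A[7] 20 -> 11, delta = -9
P[k] for k < 7: unchanged (A[7] not included)
P[k] for k >= 7: shift by delta = -9
  P[0] = 5 + 0 = 5
  P[1] = 13 + 0 = 13
  P[2] = 19 + 0 = 19
  P[3] = 12 + 0 = 12
  P[4] = 16 + 0 = 16
  P[5] = 8 + 0 = 8
  P[6] = -1 + 0 = -1
  P[7] = 19 + -9 = 10

Answer: [5, 13, 19, 12, 16, 8, -1, 10]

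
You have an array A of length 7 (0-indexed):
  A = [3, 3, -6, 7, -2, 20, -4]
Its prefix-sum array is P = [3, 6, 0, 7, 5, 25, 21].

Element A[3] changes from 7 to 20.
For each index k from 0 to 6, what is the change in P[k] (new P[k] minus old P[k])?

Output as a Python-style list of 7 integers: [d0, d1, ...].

Element change: A[3] 7 -> 20, delta = 13
For k < 3: P[k] unchanged, delta_P[k] = 0
For k >= 3: P[k] shifts by exactly 13
Delta array: [0, 0, 0, 13, 13, 13, 13]

Answer: [0, 0, 0, 13, 13, 13, 13]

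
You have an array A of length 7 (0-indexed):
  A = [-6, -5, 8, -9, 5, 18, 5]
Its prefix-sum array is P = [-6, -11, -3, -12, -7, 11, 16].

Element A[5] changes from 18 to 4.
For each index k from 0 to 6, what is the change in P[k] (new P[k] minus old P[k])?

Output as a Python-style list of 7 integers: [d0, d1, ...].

Answer: [0, 0, 0, 0, 0, -14, -14]

Derivation:
Element change: A[5] 18 -> 4, delta = -14
For k < 5: P[k] unchanged, delta_P[k] = 0
For k >= 5: P[k] shifts by exactly -14
Delta array: [0, 0, 0, 0, 0, -14, -14]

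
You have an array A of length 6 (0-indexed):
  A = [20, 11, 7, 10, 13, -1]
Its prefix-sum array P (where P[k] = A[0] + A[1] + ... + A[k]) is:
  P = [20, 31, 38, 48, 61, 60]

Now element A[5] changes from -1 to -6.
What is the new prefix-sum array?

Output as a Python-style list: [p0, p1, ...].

Change: A[5] -1 -> -6, delta = -5
P[k] for k < 5: unchanged (A[5] not included)
P[k] for k >= 5: shift by delta = -5
  P[0] = 20 + 0 = 20
  P[1] = 31 + 0 = 31
  P[2] = 38 + 0 = 38
  P[3] = 48 + 0 = 48
  P[4] = 61 + 0 = 61
  P[5] = 60 + -5 = 55

Answer: [20, 31, 38, 48, 61, 55]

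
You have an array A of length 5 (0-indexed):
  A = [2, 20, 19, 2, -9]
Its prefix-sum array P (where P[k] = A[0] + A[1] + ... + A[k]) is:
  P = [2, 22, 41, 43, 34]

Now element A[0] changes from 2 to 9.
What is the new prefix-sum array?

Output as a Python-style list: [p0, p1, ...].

Answer: [9, 29, 48, 50, 41]

Derivation:
Change: A[0] 2 -> 9, delta = 7
P[k] for k < 0: unchanged (A[0] not included)
P[k] for k >= 0: shift by delta = 7
  P[0] = 2 + 7 = 9
  P[1] = 22 + 7 = 29
  P[2] = 41 + 7 = 48
  P[3] = 43 + 7 = 50
  P[4] = 34 + 7 = 41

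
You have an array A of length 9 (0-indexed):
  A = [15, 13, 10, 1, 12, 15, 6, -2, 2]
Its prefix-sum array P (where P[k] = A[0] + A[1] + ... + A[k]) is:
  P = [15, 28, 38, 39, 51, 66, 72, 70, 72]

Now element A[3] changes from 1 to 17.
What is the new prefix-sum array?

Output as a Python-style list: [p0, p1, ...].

Change: A[3] 1 -> 17, delta = 16
P[k] for k < 3: unchanged (A[3] not included)
P[k] for k >= 3: shift by delta = 16
  P[0] = 15 + 0 = 15
  P[1] = 28 + 0 = 28
  P[2] = 38 + 0 = 38
  P[3] = 39 + 16 = 55
  P[4] = 51 + 16 = 67
  P[5] = 66 + 16 = 82
  P[6] = 72 + 16 = 88
  P[7] = 70 + 16 = 86
  P[8] = 72 + 16 = 88

Answer: [15, 28, 38, 55, 67, 82, 88, 86, 88]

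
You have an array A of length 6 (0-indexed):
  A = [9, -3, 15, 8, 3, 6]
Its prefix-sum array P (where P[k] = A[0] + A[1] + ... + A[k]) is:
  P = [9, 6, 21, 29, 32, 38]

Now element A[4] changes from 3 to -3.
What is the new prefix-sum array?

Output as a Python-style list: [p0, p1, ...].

Answer: [9, 6, 21, 29, 26, 32]

Derivation:
Change: A[4] 3 -> -3, delta = -6
P[k] for k < 4: unchanged (A[4] not included)
P[k] for k >= 4: shift by delta = -6
  P[0] = 9 + 0 = 9
  P[1] = 6 + 0 = 6
  P[2] = 21 + 0 = 21
  P[3] = 29 + 0 = 29
  P[4] = 32 + -6 = 26
  P[5] = 38 + -6 = 32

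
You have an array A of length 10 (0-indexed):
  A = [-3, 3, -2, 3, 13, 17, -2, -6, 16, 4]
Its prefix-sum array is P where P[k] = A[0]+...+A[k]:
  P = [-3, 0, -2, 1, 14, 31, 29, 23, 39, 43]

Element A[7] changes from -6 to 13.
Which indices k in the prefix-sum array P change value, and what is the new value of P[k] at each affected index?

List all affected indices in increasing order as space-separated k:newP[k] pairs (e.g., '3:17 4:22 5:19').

P[k] = A[0] + ... + A[k]
P[k] includes A[7] iff k >= 7
Affected indices: 7, 8, ..., 9; delta = 19
  P[7]: 23 + 19 = 42
  P[8]: 39 + 19 = 58
  P[9]: 43 + 19 = 62

Answer: 7:42 8:58 9:62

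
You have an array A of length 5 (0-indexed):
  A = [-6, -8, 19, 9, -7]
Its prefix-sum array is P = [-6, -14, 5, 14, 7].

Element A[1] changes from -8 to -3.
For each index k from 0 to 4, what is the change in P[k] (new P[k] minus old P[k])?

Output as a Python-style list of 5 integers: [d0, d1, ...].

Answer: [0, 5, 5, 5, 5]

Derivation:
Element change: A[1] -8 -> -3, delta = 5
For k < 1: P[k] unchanged, delta_P[k] = 0
For k >= 1: P[k] shifts by exactly 5
Delta array: [0, 5, 5, 5, 5]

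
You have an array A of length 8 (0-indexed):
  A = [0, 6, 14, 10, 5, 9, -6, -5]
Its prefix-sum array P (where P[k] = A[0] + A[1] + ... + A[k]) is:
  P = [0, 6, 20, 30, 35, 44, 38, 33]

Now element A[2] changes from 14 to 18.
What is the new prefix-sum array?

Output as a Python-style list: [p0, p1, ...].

Answer: [0, 6, 24, 34, 39, 48, 42, 37]

Derivation:
Change: A[2] 14 -> 18, delta = 4
P[k] for k < 2: unchanged (A[2] not included)
P[k] for k >= 2: shift by delta = 4
  P[0] = 0 + 0 = 0
  P[1] = 6 + 0 = 6
  P[2] = 20 + 4 = 24
  P[3] = 30 + 4 = 34
  P[4] = 35 + 4 = 39
  P[5] = 44 + 4 = 48
  P[6] = 38 + 4 = 42
  P[7] = 33 + 4 = 37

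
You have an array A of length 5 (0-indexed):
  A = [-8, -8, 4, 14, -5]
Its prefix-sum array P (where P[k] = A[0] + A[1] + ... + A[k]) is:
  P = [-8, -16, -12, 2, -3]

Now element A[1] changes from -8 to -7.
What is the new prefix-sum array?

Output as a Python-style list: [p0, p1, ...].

Answer: [-8, -15, -11, 3, -2]

Derivation:
Change: A[1] -8 -> -7, delta = 1
P[k] for k < 1: unchanged (A[1] not included)
P[k] for k >= 1: shift by delta = 1
  P[0] = -8 + 0 = -8
  P[1] = -16 + 1 = -15
  P[2] = -12 + 1 = -11
  P[3] = 2 + 1 = 3
  P[4] = -3 + 1 = -2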